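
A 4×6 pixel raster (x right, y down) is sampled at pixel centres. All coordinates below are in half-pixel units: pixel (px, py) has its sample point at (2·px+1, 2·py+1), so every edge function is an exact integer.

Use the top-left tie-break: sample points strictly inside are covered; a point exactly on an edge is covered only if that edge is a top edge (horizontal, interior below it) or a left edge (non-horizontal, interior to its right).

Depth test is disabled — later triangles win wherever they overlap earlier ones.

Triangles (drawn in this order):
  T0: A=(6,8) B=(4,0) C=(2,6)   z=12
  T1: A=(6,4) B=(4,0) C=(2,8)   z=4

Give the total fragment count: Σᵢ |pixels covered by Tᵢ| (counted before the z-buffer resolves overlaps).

T0:
  2·area = 28  (B↔C swapped to make it positive)
  edge (6, 8)→(2, 6): d=(-4,-2) top-left  bias=+0
  edge (2, 6)→(4, 0): d=(2,-6) top-left  bias=+0
  edge (4, 0)→(6, 8): d=(2,8) right/bottom  bias=-1
    (1,1)@(3, 3): e=[14,0,14] → X  [on edge]
    (2,1)@(5, 3): e=[18,12,-2] → .
    (1,2)@(3, 5): e=[6,4,18] → X
    (2,2)@(5, 5): e=[10,16,2] → X
    (3,2)@(7, 5): e=[14,28,-14] → .
    (1,3)@(3, 7): e=[-2,8,22] → .
    (2,3)@(5, 7): e=[2,20,6] → X
    (3,3)@(7, 7): e=[6,32,-10] → .
    (0,4)@(1, 9): e=[-14,0,42] → .  [on edge]
    (2,4)@(5, 9): e=[-6,24,10] → .
  covered (4 px):
    . . . .
    . X . .
    . X X .
    . . X .
    . . . .
    . . . .
T1:
  2·area = 24  (B↔C swapped to make it positive)
  edge (6, 4)→(2, 8): d=(-4,4) right/bottom  bias=-1
  edge (2, 8)→(4, 0): d=(2,-8) top-left  bias=+0
  edge (4, 0)→(6, 4): d=(2,4) right/bottom  bias=-1
    (2,1)@(5, 3): e=[8,14,2] → X
    (3,1)@(7, 3): e=[0,30,-6] → .  [on edge]
    (1,2)@(3, 5): e=[8,2,14] → X
    (2,2)@(5, 5): e=[0,18,6] → .  [on edge]
    (1,3)@(3, 7): e=[0,6,18] → .  [on edge]
    (0,4)@(1, 9): e=[0,-6,30] → .  [on edge]
  covered (2 px):
    . . . .
    . . X .
    . X . .
    . . . .
    . . . .
    . . . .

Final: 6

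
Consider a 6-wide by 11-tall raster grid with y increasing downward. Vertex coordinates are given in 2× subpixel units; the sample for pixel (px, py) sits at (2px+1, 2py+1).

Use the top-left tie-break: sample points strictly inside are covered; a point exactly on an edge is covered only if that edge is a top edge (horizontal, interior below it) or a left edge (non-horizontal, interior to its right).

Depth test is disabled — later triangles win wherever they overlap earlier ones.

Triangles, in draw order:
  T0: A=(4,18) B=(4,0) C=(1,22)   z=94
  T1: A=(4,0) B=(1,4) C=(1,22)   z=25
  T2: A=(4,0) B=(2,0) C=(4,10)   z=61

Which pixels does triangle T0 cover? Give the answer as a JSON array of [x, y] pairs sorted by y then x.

T0:
  2·area = 54  (B↔C swapped to make it positive)
  edge (4, 18)→(1, 22): d=(-3,4) right/bottom  bias=-1
  edge (1, 22)→(4, 0): d=(3,-22) top-left  bias=+0
  edge (4, 0)→(4, 18): d=(0,18) right/bottom  bias=-1
    (1,4)@(3, 9): e=[31,5,18] → X
    (2,4)@(5, 9): e=[23,49,-18] → .
    (1,5)@(3, 11): e=[25,11,18] → X
    (2,5)@(5, 11): e=[17,55,-18] → .
    (1,6)@(3, 13): e=[19,17,18] → X
    (2,6)@(5, 13): e=[11,61,-18] → .
    (1,7)@(3, 15): e=[13,23,18] → X
    (2,7)@(5, 15): e=[5,67,-18] → .
    (1,8)@(3, 17): e=[7,29,18] → X
    (2,8)@(5, 17): e=[-1,73,-18] → .
    (1,9)@(3, 19): e=[1,35,18] → X
    (2,9)@(5, 19): e=[-7,79,-18] → .
  covered (6 px):
    . . . . . .
    . . . . . .
    . . . . . .
    . . . . . .
    . X . . . .
    . X . . . .
    . X . . . .
    . X . . . .
    . X . . . .
    . X . . . .
    . . . . . .
T1:
  2·area = 54  (B↔C swapped to make it positive)
  edge (4, 0)→(1, 22): d=(-3,22) right/bottom  bias=-1
  edge (1, 22)→(1, 4): d=(0,-18) top-left  bias=+0
  edge (1, 4)→(4, 0): d=(3,-4) top-left  bias=+0
    (0,0)@(1, 1): e=[63,0,-9] → .  [on edge]
    (0,1)@(1, 3): e=[57,0,-3] → .  [on edge]
    (1,1)@(3, 3): e=[13,36,5] → X
    (2,1)@(5, 3): e=[-31,72,13] → .
    (0,2)@(1, 5): e=[51,0,3] → X  [on edge]
    (2,2)@(5, 5): e=[-37,72,19] → .
    (0,3)@(1, 7): e=[45,0,9] → X  [on edge]
    (2,3)@(5, 7): e=[-43,72,25] → .
    (0,4)@(1, 9): e=[39,0,15] → X  [on edge]
    (1,4)@(3, 9): e=[-5,36,23] → .
    (0,5)@(1, 11): e=[33,0,21] → X  [on edge]
    (1,5)@(3, 11): e=[-11,36,29] → .
    (0,6)@(1, 13): e=[27,0,27] → X  [on edge]
    (0,7)@(1, 15): e=[21,0,33] → X  [on edge]
    (0,8)@(1, 17): e=[15,0,39] → X  [on edge]
    (0,9)@(1, 19): e=[9,0,45] → X  [on edge]
    (0,10)@(1, 21): e=[3,0,51] → X  [on edge]
  covered (12 px):
    . . . . . .
    . X . . . .
    X X . . . .
    X X . . . .
    X . . . . .
    X . . . . .
    X . . . . .
    X . . . . .
    X . . . . .
    X . . . . .
    X . . . . .
T2:
  2·area = 20  (B↔C swapped to make it positive)
  edge (4, 0)→(4, 10): d=(0,10) right/bottom  bias=-1
  edge (4, 10)→(2, 0): d=(-2,-10) top-left  bias=+0
  edge (2, 0)→(4, 0): d=(2,0) top-left  bias=+0
    (1,0)@(3, 1): e=[10,8,2] → X
    (2,0)@(5, 1): e=[-10,28,2] → .
    (1,1)@(3, 3): e=[10,4,6] → X
    (2,1)@(5, 3): e=[-10,24,6] → .
    (1,2)@(3, 5): e=[10,0,10] → X  [on edge]
    (2,2)@(5, 5): e=[-10,20,10] → .
    (1,3)@(3, 7): e=[10,-4,14] → .
    (2,7)@(5, 15): e=[-10,0,30] → .  [on edge]
  covered (3 px):
    . X . . . .
    . X . . . .
    . X . . . .
    . . . . . .
    . . . . . .
    . . . . . .
    . . . . . .
    . . . . . .
    . . . . . .
    . . . . . .
    . . . . . .

Final: [[1,4],[1,5],[1,6],[1,7],[1,8],[1,9]]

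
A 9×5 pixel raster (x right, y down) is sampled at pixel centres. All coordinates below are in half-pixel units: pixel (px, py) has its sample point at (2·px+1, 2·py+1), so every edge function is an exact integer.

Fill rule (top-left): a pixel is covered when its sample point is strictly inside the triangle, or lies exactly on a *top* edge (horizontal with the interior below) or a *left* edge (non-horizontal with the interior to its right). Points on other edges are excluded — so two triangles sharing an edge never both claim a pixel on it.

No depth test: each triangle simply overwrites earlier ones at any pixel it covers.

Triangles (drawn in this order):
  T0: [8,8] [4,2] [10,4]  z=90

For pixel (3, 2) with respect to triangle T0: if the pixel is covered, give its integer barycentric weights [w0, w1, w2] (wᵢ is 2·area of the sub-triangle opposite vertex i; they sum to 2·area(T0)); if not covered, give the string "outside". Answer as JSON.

T0:
  2·area = 28
  edge (8, 8)→(4, 2): d=(-4,-6) top-left  bias=+0
  edge (4, 2)→(10, 4): d=(6,2) right/bottom  bias=-1
  edge (10, 4)→(8, 8): d=(-2,4) right/bottom  bias=-1
    (0,0)@(1, 1): e=[-14,0,42] → ·  [on edge]
    (2,1)@(5, 3): e=[2,4,22] → █
    (3,1)@(7, 3): e=[14,0,14] → ·  [on edge]
    (2,2)@(5, 5): e=[-6,16,18] → ·
    (3,2)@(7, 5): e=[6,12,10] → █
    (4,2)@(9, 5): e=[18,8,2] → █
    (5,2)@(11, 5): e=[30,4,-6] → ·
    (6,2)@(13, 5): e=[42,0,-14] → ·  [on edge]
    (3,3)@(7, 7): e=[-2,24,6] → ·
    (4,3)@(9, 7): e=[10,20,-2] → ·
  covered (3 px):
    · · · · · · · · ·
    · · █ · · · · · ·
    · · · █ █ · · · ·
    · · · · · · · · ·
    · · · · · · · · ·

Result: [12,10,6]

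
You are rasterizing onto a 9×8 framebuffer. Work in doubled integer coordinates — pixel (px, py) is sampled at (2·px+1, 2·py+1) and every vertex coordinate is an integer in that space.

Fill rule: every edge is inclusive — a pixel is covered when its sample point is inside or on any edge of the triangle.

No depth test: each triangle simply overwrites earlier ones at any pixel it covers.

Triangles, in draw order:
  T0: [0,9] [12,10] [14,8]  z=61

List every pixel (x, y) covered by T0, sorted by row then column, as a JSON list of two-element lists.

T0:
  2·area = 26  (B↔C swapped to make it positive)
  edge (0, 9)→(14, 8): d=(14,-1) inclusive
  edge (14, 8)→(12, 10): d=(-2,2) inclusive
  edge (12, 10)→(0, 9): d=(-12,-1) inclusive
    (8,2)@(17, 5): e=[-39,0,65] → ·  [on edge]
    (7,3)@(15, 7): e=[-13,0,39] → ·  [on edge]
    (0,4)@(1, 9): e=[1,24,1] → #
    (1,4)@(3, 9): e=[3,20,3] → #
    (2,4)@(5, 9): e=[5,16,5] → #
    (3,4)@(7, 9): e=[7,12,7] → #
    (4,4)@(9, 9): e=[9,8,9] → #
    (5,4)@(11, 9): e=[11,4,11] → #
    (6,4)@(13, 9): e=[13,0,13] → #  [on edge]
    (7,4)@(15, 9): e=[15,-4,15] → ·
    (0,5)@(1, 11): e=[29,20,-23] → ·
    (1,5)@(3, 11): e=[31,16,-21] → ·
    (5,5)@(11, 11): e=[39,0,-13] → ·  [on edge]
    (4,6)@(9, 13): e=[65,0,-39] → ·  [on edge]
    (3,7)@(7, 15): e=[91,0,-65] → ·  [on edge]
  covered (7 px):
    · · · · · · · · ·
    · · · · · · · · ·
    · · · · · · · · ·
    · · · · · · · · ·
    # # # # # # # · ·
    · · · · · · · · ·
    · · · · · · · · ·
    · · · · · · · · ·

Final: [[0,4],[1,4],[2,4],[3,4],[4,4],[5,4],[6,4]]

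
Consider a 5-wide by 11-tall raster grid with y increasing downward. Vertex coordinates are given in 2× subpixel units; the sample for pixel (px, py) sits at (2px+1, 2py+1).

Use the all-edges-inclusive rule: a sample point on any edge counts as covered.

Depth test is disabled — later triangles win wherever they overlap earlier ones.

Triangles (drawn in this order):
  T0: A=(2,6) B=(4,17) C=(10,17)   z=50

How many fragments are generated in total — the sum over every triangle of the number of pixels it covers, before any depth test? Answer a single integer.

T0:
  2·area = 66  (B↔C swapped to make it positive)
  edge (2, 6)→(10, 17): d=(8,11) inclusive
  edge (10, 17)→(4, 17): d=(-6,0) inclusive
  edge (4, 17)→(2, 6): d=(-2,-11) inclusive
    (1,4)@(3, 9): e=[13,48,5] → X
    (2,4)@(5, 9): e=[-9,48,27] → .
    (1,5)@(3, 11): e=[29,36,1] → X
    (2,5)@(5, 11): e=[7,36,23] → X
    (3,5)@(7, 11): e=[-15,36,45] → .
    (1,6)@(3, 13): e=[45,24,-3] → .
    (2,6)@(5, 13): e=[23,24,19] → X
    (3,6)@(7, 13): e=[1,24,41] → X
    (4,6)@(9, 13): e=[-21,24,63] → .
    (2,7)@(5, 15): e=[39,12,15] → X
    (4,7)@(9, 15): e=[-5,12,59] → .
    (0,8)@(1, 17): e=[99,0,-33] → .  [on edge]
    (1,8)@(3, 17): e=[77,0,-11] → .  [on edge]
    (2,8)@(5, 17): e=[55,0,11] → X  [on edge]
    (3,8)@(7, 17): e=[33,0,33] → X  [on edge]
    (4,8)@(9, 17): e=[11,0,55] → X  [on edge]
  covered (10 px):
    . . . . .
    . . . . .
    . . . . .
    . . . . .
    . X . . .
    . X X . .
    . . X X .
    . . X X .
    . . X X X
    . . . . .
    . . . . .

Result: 10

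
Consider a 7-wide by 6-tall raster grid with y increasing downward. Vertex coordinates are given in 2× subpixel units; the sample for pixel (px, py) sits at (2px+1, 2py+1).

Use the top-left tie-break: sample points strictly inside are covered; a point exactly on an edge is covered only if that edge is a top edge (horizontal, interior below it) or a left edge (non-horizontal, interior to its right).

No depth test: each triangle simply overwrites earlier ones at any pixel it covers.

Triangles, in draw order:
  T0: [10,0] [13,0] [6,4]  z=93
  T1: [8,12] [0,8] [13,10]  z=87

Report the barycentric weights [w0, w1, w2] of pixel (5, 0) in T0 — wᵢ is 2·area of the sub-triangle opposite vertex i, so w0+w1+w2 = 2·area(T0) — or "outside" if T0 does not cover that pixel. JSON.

T0:
  2·area = 12
  edge (10, 0)→(13, 0): d=(3,0) top-left  bias=+0
  edge (13, 0)→(6, 4): d=(-7,4) right/bottom  bias=-1
  edge (6, 4)→(10, 0): d=(4,-4) top-left  bias=+0
    (4,0)@(9, 1): e=[3,9,0] → #  [on edge]
    (5,0)@(11, 1): e=[3,1,8] → #
    (6,0)@(13, 1): e=[3,-7,16] → ·
    (3,1)@(7, 3): e=[9,3,0] → #  [on edge]
    (4,1)@(9, 3): e=[9,-5,8] → ·
    (5,1)@(11, 3): e=[9,-13,16] → ·
    (2,2)@(5, 5): e=[15,-3,0] → ·  [on edge]
    (3,2)@(7, 5): e=[15,-11,8] → ·
    (1,3)@(3, 7): e=[21,-9,0] → ·  [on edge]
    (0,4)@(1, 9): e=[27,-15,0] → ·  [on edge]
  covered (3 px):
    · · · · # # ·
    · · · # · · ·
    · · · · · · ·
    · · · · · · ·
    · · · · · · ·
    · · · · · · ·
T1:
  2·area = 36
  edge (8, 12)→(0, 8): d=(-8,-4) top-left  bias=+0
  edge (0, 8)→(13, 10): d=(13,2) right/bottom  bias=-1
  edge (13, 10)→(8, 12): d=(-5,2) right/bottom  bias=-1
    (1,4)@(3, 9): e=[4,7,25] → #
    (2,4)@(5, 9): e=[12,3,21] → #
    (3,4)@(7, 9): e=[20,-1,17] → ·
    (1,5)@(3, 11): e=[-12,33,15] → ·
    (2,5)@(5, 11): e=[-4,29,11] → ·
    (3,5)@(7, 11): e=[4,25,7] → #
    (4,5)@(9, 11): e=[12,21,3] → #
    (5,5)@(11, 11): e=[20,17,-1] → ·
  covered (4 px):
    · · · · · · ·
    · · · · · · ·
    · · · · · · ·
    · · · · · · ·
    · # # · · · ·
    · · · # # · ·

Final: [1,8,3]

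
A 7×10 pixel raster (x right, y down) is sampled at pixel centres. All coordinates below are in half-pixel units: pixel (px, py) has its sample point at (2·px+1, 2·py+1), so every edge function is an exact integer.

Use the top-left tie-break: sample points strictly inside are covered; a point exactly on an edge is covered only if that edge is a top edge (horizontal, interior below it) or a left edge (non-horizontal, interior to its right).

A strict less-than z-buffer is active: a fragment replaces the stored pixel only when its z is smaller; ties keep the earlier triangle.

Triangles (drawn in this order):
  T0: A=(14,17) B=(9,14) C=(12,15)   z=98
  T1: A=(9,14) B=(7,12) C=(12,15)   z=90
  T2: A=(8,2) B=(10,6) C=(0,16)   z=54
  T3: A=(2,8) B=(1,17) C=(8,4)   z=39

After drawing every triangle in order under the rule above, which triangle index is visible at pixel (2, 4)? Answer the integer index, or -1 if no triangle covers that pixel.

T0:
  2·area = 4
  edge (14, 17)→(9, 14): d=(-5,-3) top-left  bias=+0
  edge (9, 14)→(12, 15): d=(3,1) right/bottom  bias=-1
  edge (12, 15)→(14, 17): d=(2,2) right/bottom  bias=-1
    (5,7)@(11, 15): e=[1,1,2] → X
    (6,7)@(13, 15): e=[7,-1,-2] → .
    (5,8)@(11, 17): e=[-9,7,6] → .
  covered (1 px):
    . . . . . . .
    . . . . . . .
    . . . . . . .
    . . . . . . .
    . . . . . . .
    . . . . . . .
    . . . . . . .
    . . . . . X .
    . . . . . . .
    . . . . . . .
T1:
  2·area = 4
  edge (9, 14)→(7, 12): d=(-2,-2) top-left  bias=+0
  edge (7, 12)→(12, 15): d=(5,3) right/bottom  bias=-1
  edge (12, 15)→(9, 14): d=(-3,-1) top-left  bias=+0
  covered (0 px):
    . . . . . . .
    . . . . . . .
    . . . . . . .
    . . . . . . .
    . . . . . . .
    . . . . . . .
    . . . . . . .
    . . . . . . .
    . . . . . . .
    . . . . . . .
T2:
  2·area = 60
  edge (8, 2)→(10, 6): d=(2,4) right/bottom  bias=-1
  edge (10, 6)→(0, 16): d=(-10,10) right/bottom  bias=-1
  edge (0, 16)→(8, 2): d=(8,-14) top-left  bias=+0
    (6,1)@(13, 3): e=[-18,0,78] → .  [on edge]
    (3,2)@(7, 5): e=[10,40,10] → X
    (4,2)@(9, 5): e=[2,20,38] → X
    (5,2)@(11, 5): e=[-6,0,66] → .  [on edge]
    (3,3)@(7, 7): e=[14,20,26] → X
    (4,3)@(9, 7): e=[6,0,54] → .  [on edge]
    (2,4)@(5, 9): e=[26,20,14] → X
    (3,4)@(7, 9): e=[18,0,42] → .  [on edge]
    (1,5)@(3, 11): e=[38,20,2] → X
    (2,5)@(5, 11): e=[30,0,30] → .  [on edge]
    (1,6)@(3, 13): e=[42,0,18] → .  [on edge]
    (0,7)@(1, 15): e=[54,0,6] → .  [on edge]
  covered (5 px):
    . . . . . . .
    . . . . . . .
    . . . X X . .
    . . . X . . .
    . . X . . . .
    . X . . . . .
    . . . . . . .
    . . . . . . .
    . . . . . . .
    . . . . . . .
T3:
  2·area = 50  (B↔C swapped to make it positive)
  edge (2, 8)→(8, 4): d=(6,-4) top-left  bias=+0
  edge (8, 4)→(1, 17): d=(-7,13) right/bottom  bias=-1
  edge (1, 17)→(2, 8): d=(1,-9) top-left  bias=+0
    (3,2)@(7, 5): e=[2,6,42] → X
    (4,2)@(9, 5): e=[10,-20,60] → .
    (2,3)@(5, 7): e=[6,18,26] → X
    (3,3)@(7, 7): e=[14,-8,44] → .
    (1,4)@(3, 9): e=[10,30,10] → X
    (3,4)@(7, 9): e=[26,-22,46] → .
    (1,5)@(3, 11): e=[22,16,12] → X
    (2,5)@(5, 11): e=[30,-10,30] → .
    (1,6)@(3, 13): e=[34,2,14] → X
    (2,6)@(5, 13): e=[42,-24,32] → .
    (1,7)@(3, 15): e=[46,-12,16] → .
    (0,8)@(1, 17): e=[50,0,0] → .  [on edge]
  covered (6 px):
    . . . . . . .
    . . . . . . .
    . . . X . . .
    . . X . . . .
    . X X . . . .
    . X . . . . .
    . X . . . . .
    . . . . . . .
    . . . . . . .
    . . . . . . .

Z-buffer (winner per pixel, '.' = empty):
  . . . . . . .
  . . . . . . .
  . . . 3 2 . .
  . . 3 2 . . .
  . 3 3 . . . .
  . 3 . . . . .
  . 3 . . . . .
  . . . . . 0 .
  . . . . . . .
  . . . . . . .

Result: 3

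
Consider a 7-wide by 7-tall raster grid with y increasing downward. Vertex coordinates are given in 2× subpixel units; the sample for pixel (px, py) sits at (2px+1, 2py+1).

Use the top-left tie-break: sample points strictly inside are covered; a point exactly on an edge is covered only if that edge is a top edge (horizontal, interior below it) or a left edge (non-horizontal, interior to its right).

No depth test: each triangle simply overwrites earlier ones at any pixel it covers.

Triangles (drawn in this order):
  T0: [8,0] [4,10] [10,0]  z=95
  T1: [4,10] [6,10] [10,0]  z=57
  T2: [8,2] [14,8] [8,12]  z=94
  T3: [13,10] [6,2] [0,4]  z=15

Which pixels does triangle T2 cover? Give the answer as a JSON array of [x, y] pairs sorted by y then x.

T0:
  2·area = 20  (B↔C swapped to make it positive)
  edge (8, 0)→(10, 0): d=(2,0) top-left  bias=+0
  edge (10, 0)→(4, 10): d=(-6,10) right/bottom  bias=-1
  edge (4, 10)→(8, 0): d=(4,-10) top-left  bias=+0
    (4,0)@(9, 1): e=[2,4,14] → █
    (5,0)@(11, 1): e=[2,-16,34] → ·
    (3,1)@(7, 3): e=[6,12,2] → █
    (4,1)@(9, 3): e=[6,-8,22] → ·
    (3,2)@(7, 5): e=[10,0,10] → ·  [on edge]
  covered (2 px):
    · · · · █ · ·
    · · · █ · · ·
    · · · · · · ·
    · · · · · · ·
    · · · · · · ·
    · · · · · · ·
    · · · · · · ·
T1:
  2·area = 20  (B↔C swapped to make it positive)
  edge (4, 10)→(10, 0): d=(6,-10) top-left  bias=+0
  edge (10, 0)→(6, 10): d=(-4,10) right/bottom  bias=-1
  edge (6, 10)→(4, 10): d=(-2,0) right/bottom  bias=-1
    (3,2)@(7, 5): e=[0,10,10] → █  [on edge]
    (4,2)@(9, 5): e=[20,-10,10] → ·
    (3,3)@(7, 7): e=[12,2,6] → █
    (4,3)@(9, 7): e=[32,-18,6] → ·
    (2,4)@(5, 9): e=[4,14,2] → █
    (3,4)@(7, 9): e=[24,-6,2] → ·
    (2,5)@(5, 11): e=[16,6,-2] → ·
  covered (3 px):
    · · · · · · ·
    · · · · · · ·
    · · · █ · · ·
    · · · █ · · ·
    · · █ · · · ·
    · · · · · · ·
    · · · · · · ·
T2:
  2·area = 60
  edge (8, 2)→(14, 8): d=(6,6) right/bottom  bias=-1
  edge (14, 8)→(8, 12): d=(-6,4) right/bottom  bias=-1
  edge (8, 12)→(8, 2): d=(0,-10) top-left  bias=+0
    (3,0)@(7, 1): e=[0,70,-10] → ·  [on edge]
    (4,1)@(9, 3): e=[0,50,10] → ·  [on edge]
    (4,2)@(9, 5): e=[12,38,10] → █
    (5,2)@(11, 5): e=[0,30,30] → ·  [on edge]
    (4,3)@(9, 7): e=[24,26,10] → █
    (5,3)@(11, 7): e=[12,18,30] → █
    (6,3)@(13, 7): e=[0,10,50] → ·  [on edge]
    (4,4)@(9, 9): e=[36,14,10] → █
    (6,4)@(13, 9): e=[12,-2,50] → ·
    (4,5)@(9, 11): e=[48,2,10] → █
    (5,5)@(11, 11): e=[36,-6,30] → ·
    (4,6)@(9, 13): e=[60,-10,10] → ·
  covered (6 px):
    · · · · · · ·
    · · · · · · ·
    · · · · █ · ·
    · · · · █ █ ·
    · · · · █ █ ·
    · · · · █ · ·
    · · · · · · ·
T3:
  2·area = 62  (B↔C swapped to make it positive)
  edge (13, 10)→(0, 4): d=(-13,-6) top-left  bias=+0
  edge (0, 4)→(6, 2): d=(6,-2) top-left  bias=+0
  edge (6, 2)→(13, 10): d=(7,8) right/bottom  bias=-1
    (4,0)@(9, 1): e=[93,0,-31] → ·  [on edge]
    (1,1)@(3, 3): e=[31,0,31] → █  [on edge]
    (2,1)@(5, 3): e=[43,4,15] → █
    (3,1)@(7, 3): e=[55,8,-1] → ·
    (1,2)@(3, 5): e=[5,12,45] → █
    (3,2)@(7, 5): e=[29,20,13] → █
    (4,2)@(9, 5): e=[41,24,-3] → ·
    (1,3)@(3, 7): e=[-21,24,59] → ·
    (2,3)@(5, 7): e=[-9,28,43] → ·
    (3,3)@(7, 7): e=[3,32,27] → █
    (4,3)@(9, 7): e=[15,36,11] → █
    (5,3)@(11, 7): e=[27,40,-5] → ·
  covered (8 px):
    · · · · · · ·
    · █ █ · · · ·
    · █ █ █ · · ·
    · · · █ █ · ·
    · · · · · █ ·
    · · · · · · ·
    · · · · · · ·

Result: [[4,2],[4,3],[5,3],[4,4],[5,4],[4,5]]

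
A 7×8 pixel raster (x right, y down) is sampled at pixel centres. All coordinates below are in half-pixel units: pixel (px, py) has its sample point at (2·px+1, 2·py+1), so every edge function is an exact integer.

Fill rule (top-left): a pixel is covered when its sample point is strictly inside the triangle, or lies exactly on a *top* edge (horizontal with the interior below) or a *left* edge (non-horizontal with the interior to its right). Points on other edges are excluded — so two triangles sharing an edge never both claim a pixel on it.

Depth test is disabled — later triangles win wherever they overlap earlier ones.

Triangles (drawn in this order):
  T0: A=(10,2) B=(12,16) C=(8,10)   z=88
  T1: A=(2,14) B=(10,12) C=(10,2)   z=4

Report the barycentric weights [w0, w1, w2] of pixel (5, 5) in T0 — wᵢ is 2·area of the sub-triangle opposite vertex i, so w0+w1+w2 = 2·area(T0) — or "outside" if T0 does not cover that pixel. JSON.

T0:
  2·area = 44
  edge (10, 2)→(12, 16): d=(2,14) right/bottom  bias=-1
  edge (12, 16)→(8, 10): d=(-4,-6) top-left  bias=+0
  edge (8, 10)→(10, 2): d=(2,-8) top-left  bias=+0
    (4,3)@(9, 7): e=[24,18,2] → X
    (5,3)@(11, 7): e=[-4,30,18] → .
    (4,4)@(9, 9): e=[28,10,6] → X
    (5,4)@(11, 9): e=[0,22,22] → .  [on edge]
    (4,5)@(9, 11): e=[32,2,10] → X
    (5,5)@(11, 11): e=[4,14,26] → X
    (6,5)@(13, 11): e=[-24,26,42] → .
    (4,6)@(9, 13): e=[36,-6,14] → .
    (5,6)@(11, 13): e=[8,6,30] → X
    (6,6)@(13, 13): e=[-20,18,46] → .
    (5,7)@(11, 15): e=[12,-2,34] → .
  covered (5 px):
    . . . . . . .
    . . . . . . .
    . . . . . . .
    . . . . X . .
    . . . . X . .
    . . . . X X .
    . . . . . X .
    . . . . . . .
T1:
  2·area = 80  (B↔C swapped to make it positive)
  edge (2, 14)→(10, 2): d=(8,-12) top-left  bias=+0
  edge (10, 2)→(10, 12): d=(0,10) right/bottom  bias=-1
  edge (10, 12)→(2, 14): d=(-8,2) right/bottom  bias=-1
    (4,2)@(9, 5): e=[12,10,58] → X
    (5,2)@(11, 5): e=[36,-10,54] → .
    (3,3)@(7, 7): e=[4,30,46] → X
    (5,3)@(11, 7): e=[52,-10,38] → .
    (3,4)@(7, 9): e=[20,30,30] → X
    (5,4)@(11, 9): e=[68,-10,22] → .
    (2,5)@(5, 11): e=[12,50,18] → X
    (5,5)@(11, 11): e=[84,-10,6] → .
    (1,6)@(3, 13): e=[4,70,6] → X
    (3,6)@(7, 13): e=[52,30,-2] → .
    (4,6)@(9, 13): e=[76,10,-6] → .
    (1,7)@(3, 15): e=[20,70,-10] → .
  covered (10 px):
    . . . . . . .
    . . . . . . .
    . . . . X . .
    . . . X X . .
    . . . X X . .
    . . X X X . .
    . X X . . . .
    . . . . . . .

Final: [14,26,4]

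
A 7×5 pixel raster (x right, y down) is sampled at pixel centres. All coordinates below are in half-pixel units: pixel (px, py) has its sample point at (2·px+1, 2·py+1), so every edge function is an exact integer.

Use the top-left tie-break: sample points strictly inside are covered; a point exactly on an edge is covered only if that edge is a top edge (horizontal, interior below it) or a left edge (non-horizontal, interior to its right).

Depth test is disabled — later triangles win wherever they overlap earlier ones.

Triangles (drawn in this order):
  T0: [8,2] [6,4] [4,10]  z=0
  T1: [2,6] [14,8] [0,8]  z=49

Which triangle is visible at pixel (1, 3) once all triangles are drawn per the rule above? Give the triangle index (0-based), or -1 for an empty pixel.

T0:
  2·area = 8  (B↔C swapped to make it positive)
  edge (8, 2)→(4, 10): d=(-4,8) right/bottom  bias=-1
  edge (4, 10)→(6, 4): d=(2,-6) top-left  bias=+0
  edge (6, 4)→(8, 2): d=(2,-2) top-left  bias=+0
    (3,0)@(7, 1): e=[12,0,-4] → ·  [on edge]
    (4,0)@(9, 1): e=[-4,12,0] → ·  [on edge]
    (3,1)@(7, 3): e=[4,4,0] → █  [on edge]
    (4,1)@(9, 3): e=[-12,16,4] → ·
    (2,2)@(5, 5): e=[12,-4,0] → ·  [on edge]
    (3,2)@(7, 5): e=[-4,8,4] → ·
    (1,3)@(3, 7): e=[20,-12,0] → ·  [on edge]
    (2,3)@(5, 7): e=[4,0,4] → █  [on edge]
    (3,3)@(7, 7): e=[-12,12,8] → ·
    (0,4)@(1, 9): e=[28,-20,0] → ·  [on edge]
    (2,4)@(5, 9): e=[-4,4,8] → ·
  covered (2 px):
    · · · · · · ·
    · · · █ · · ·
    · · · · · · ·
    · · █ · · · ·
    · · · · · · ·
T1:
  2·area = 28
  edge (2, 6)→(14, 8): d=(12,2) right/bottom  bias=-1
  edge (14, 8)→(0, 8): d=(-14,0) right/bottom  bias=-1
  edge (0, 8)→(2, 6): d=(2,-2) top-left  bias=+0
    (3,0)@(7, 1): e=[-70,98,0] → ·  [on edge]
    (2,1)@(5, 3): e=[-42,70,0] → ·  [on edge]
    (1,2)@(3, 5): e=[-14,42,0] → ·  [on edge]
    (0,3)@(1, 7): e=[14,14,0] → █  [on edge]
    (1,3)@(3, 7): e=[10,14,4] → █
    (2,3)@(5, 7): e=[6,14,8] → █
    (3,3)@(7, 7): e=[2,14,12] → █
    (4,3)@(9, 7): e=[-2,14,16] → ·
    (0,4)@(1, 9): e=[38,-14,4] → ·
    (1,4)@(3, 9): e=[34,-14,8] → ·
    (2,4)@(5, 9): e=[30,-14,12] → ·
    (3,4)@(7, 9): e=[26,-14,16] → ·
  covered (4 px):
    · · · · · · ·
    · · · · · · ·
    · · · · · · ·
    █ █ █ █ · · ·
    · · · · · · ·

Z-buffer (winner per pixel, '.' = empty):
  . . . . . . .
  . . . 0 . . .
  . . . . . . .
  1 1 1 1 . . .
  . . . . . . .

Answer: 1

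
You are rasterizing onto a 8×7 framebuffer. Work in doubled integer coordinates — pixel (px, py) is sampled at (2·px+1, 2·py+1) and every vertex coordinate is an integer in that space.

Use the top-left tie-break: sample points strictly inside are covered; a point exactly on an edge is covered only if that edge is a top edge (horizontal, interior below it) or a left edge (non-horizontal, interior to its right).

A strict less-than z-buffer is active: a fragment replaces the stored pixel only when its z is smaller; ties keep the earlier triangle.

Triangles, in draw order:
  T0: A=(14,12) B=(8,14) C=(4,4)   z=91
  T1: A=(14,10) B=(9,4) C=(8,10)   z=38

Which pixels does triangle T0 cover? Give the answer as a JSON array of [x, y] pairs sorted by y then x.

T0:
  2·area = 68
  edge (14, 12)→(8, 14): d=(-6,2) right/bottom  bias=-1
  edge (8, 14)→(4, 4): d=(-4,-10) top-left  bias=+0
  edge (4, 4)→(14, 12): d=(10,8) right/bottom  bias=-1
    (2,2)@(5, 5): e=[60,6,2] → #
    (3,2)@(7, 5): e=[56,26,-14] → ·
    (2,3)@(5, 7): e=[48,-2,22] → ·
    (3,3)@(7, 7): e=[44,18,6] → #
    (4,3)@(9, 7): e=[40,38,-10] → ·
    (3,4)@(7, 9): e=[32,10,26] → #
    (4,4)@(9, 9): e=[28,30,10] → #
    (5,4)@(11, 9): e=[24,50,-6] → ·
    (3,5)@(7, 11): e=[20,2,46] → #
    (5,5)@(11, 11): e=[12,42,14] → #
    (6,5)@(13, 11): e=[8,62,-2] → ·
    (3,6)@(7, 13): e=[8,-6,66] → ·
    (5,6)@(11, 13): e=[0,34,34] → ·  [on edge]
  covered (8 px):
    · · · · · · · ·
    · · · · · · · ·
    · · # · · · · ·
    · · · # · · · ·
    · · · # # · · ·
    · · · # # # · ·
    · · · · # · · ·
T1:
  2·area = 36  (B↔C swapped to make it positive)
  edge (14, 10)→(8, 10): d=(-6,0) right/bottom  bias=-1
  edge (8, 10)→(9, 4): d=(1,-6) top-left  bias=+0
  edge (9, 4)→(14, 10): d=(5,6) right/bottom  bias=-1
    (4,2)@(9, 5): e=[30,1,5] → #
    (5,2)@(11, 5): e=[30,13,-7] → ·
    (4,3)@(9, 7): e=[18,3,15] → #
    (5,3)@(11, 7): e=[18,15,3] → #
    (6,3)@(13, 7): e=[18,27,-9] → ·
    (4,4)@(9, 9): e=[6,5,25] → #
    (6,4)@(13, 9): e=[6,29,1] → #
    (7,4)@(15, 9): e=[6,41,-11] → ·
    (4,5)@(9, 11): e=[-6,7,35] → ·
    (5,5)@(11, 11): e=[-6,19,23] → ·
    (6,5)@(13, 11): e=[-6,31,11] → ·
  covered (6 px):
    · · · · · · · ·
    · · · · · · · ·
    · · · · # · · ·
    · · · · # # · ·
    · · · · # # # ·
    · · · · · · · ·
    · · · · · · · ·

Result: [[2,2],[3,3],[3,4],[4,4],[3,5],[4,5],[5,5],[4,6]]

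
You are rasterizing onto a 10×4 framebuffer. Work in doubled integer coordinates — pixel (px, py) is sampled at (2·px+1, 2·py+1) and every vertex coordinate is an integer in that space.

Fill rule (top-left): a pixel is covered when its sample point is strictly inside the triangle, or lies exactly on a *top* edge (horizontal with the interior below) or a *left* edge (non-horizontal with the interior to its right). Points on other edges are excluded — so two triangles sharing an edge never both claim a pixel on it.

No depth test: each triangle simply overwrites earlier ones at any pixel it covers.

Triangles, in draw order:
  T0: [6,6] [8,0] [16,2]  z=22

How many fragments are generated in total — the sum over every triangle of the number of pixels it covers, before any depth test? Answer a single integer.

T0:
  2·area = 52
  edge (6, 6)→(8, 0): d=(2,-6) top-left  bias=+0
  edge (8, 0)→(16, 2): d=(8,2) right/bottom  bias=-1
  edge (16, 2)→(6, 6): d=(-10,4) right/bottom  bias=-1
    (4,0)@(9, 1): e=[8,6,38] → #
    (5,0)@(11, 1): e=[20,2,30] → #
    (6,0)@(13, 1): e=[32,-2,22] → ·
    (3,1)@(7, 3): e=[0,26,26] → #  [on edge]
    (6,1)@(13, 3): e=[36,14,2] → #
    (7,1)@(15, 3): e=[48,10,-6] → ·
    (3,2)@(7, 5): e=[4,42,6] → #
    (4,2)@(9, 5): e=[16,38,-2] → ·
    (5,2)@(11, 5): e=[28,34,-10] → ·
    (6,2)@(13, 5): e=[40,30,-18] → ·
    (3,3)@(7, 7): e=[8,58,-14] → ·
  covered (7 px):
    · · · · # # · · · ·
    · · · # # # # · · ·
    · · · # · · · · · ·
    · · · · · · · · · ·

Result: 7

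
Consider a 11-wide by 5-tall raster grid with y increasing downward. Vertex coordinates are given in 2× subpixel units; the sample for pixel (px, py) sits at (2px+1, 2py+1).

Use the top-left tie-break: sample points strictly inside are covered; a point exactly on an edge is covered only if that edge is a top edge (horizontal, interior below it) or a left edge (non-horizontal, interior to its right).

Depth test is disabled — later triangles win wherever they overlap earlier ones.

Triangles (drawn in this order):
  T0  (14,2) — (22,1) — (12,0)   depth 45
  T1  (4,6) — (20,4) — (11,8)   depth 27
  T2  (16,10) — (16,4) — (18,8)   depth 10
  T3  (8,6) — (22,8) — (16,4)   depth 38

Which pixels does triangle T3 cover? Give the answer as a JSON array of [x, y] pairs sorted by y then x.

T0:
  2·area = 18  (B↔C swapped to make it positive)
  edge (14, 2)→(12, 0): d=(-2,-2) top-left  bias=+0
  edge (12, 0)→(22, 1): d=(10,1) right/bottom  bias=-1
  edge (22, 1)→(14, 2): d=(-8,1) right/bottom  bias=-1
    (6,0)@(13, 1): e=[0,9,9] → #  [on edge]
    (7,0)@(15, 1): e=[4,7,7] → #
    (8,0)@(17, 1): e=[8,5,5] → #
    (9,0)@(19, 1): e=[12,3,3] → #
    (10,0)@(21, 1): e=[16,1,1] → #
    (6,1)@(13, 3): e=[-4,29,-7] → ·
    (7,1)@(15, 3): e=[0,27,-9] → ·  [on edge]
    (8,1)@(17, 3): e=[4,25,-11] → ·
    (9,1)@(19, 3): e=[8,23,-13] → ·
    (10,1)@(21, 3): e=[12,21,-15] → ·
    (8,2)@(17, 5): e=[0,45,-27] → ·  [on edge]
    (9,3)@(19, 7): e=[0,63,-45] → ·  [on edge]
    (10,4)@(21, 9): e=[0,81,-63] → ·  [on edge]
  covered (5 px):
    · · · · · · # # # # #
    · · · · · · · · · · ·
    · · · · · · · · · · ·
    · · · · · · · · · · ·
    · · · · · · · · · · ·
T1:
  2·area = 46
  edge (4, 6)→(20, 4): d=(16,-2) top-left  bias=+0
  edge (20, 4)→(11, 8): d=(-9,4) right/bottom  bias=-1
  edge (11, 8)→(4, 6): d=(-7,-2) top-left  bias=+0
    (6,2)@(13, 5): e=[2,19,25] → #
    (7,2)@(15, 5): e=[6,11,29] → #
    (8,2)@(17, 5): e=[10,3,33] → #
    (9,2)@(19, 5): e=[14,-5,37] → ·
    (4,3)@(9, 7): e=[26,17,3] → #
    (5,3)@(11, 7): e=[30,9,7] → #
    (7,3)@(15, 7): e=[38,-7,15] → ·
    (8,3)@(17, 7): e=[42,-15,19] → ·
    (4,4)@(9, 9): e=[58,-1,-11] → ·
    (5,4)@(11, 9): e=[62,-9,-7] → ·
    (6,4)@(13, 9): e=[66,-17,-3] → ·
  covered (6 px):
    · · · · · · · · · · ·
    · · · · · · · · · · ·
    · · · · · · # # # · ·
    · · · · # # # · · · ·
    · · · · · · · · · · ·
T2:
  2·area = 12
  edge (16, 10)→(16, 4): d=(0,-6) top-left  bias=+0
  edge (16, 4)→(18, 8): d=(2,4) right/bottom  bias=-1
  edge (18, 8)→(16, 10): d=(-2,2) right/bottom  bias=-1
    (10,2)@(21, 5): e=[30,-18,0] → ·  [on edge]
    (8,3)@(17, 7): e=[6,2,4] → #
    (9,3)@(19, 7): e=[18,-6,0] → ·  [on edge]
    (8,4)@(17, 9): e=[6,6,0] → ·  [on edge]
  covered (1 px):
    · · · · · · · · · · ·
    · · · · · · · · · · ·
    · · · · · · · · · · ·
    · · · · · · · · # · ·
    · · · · · · · · · · ·
T3:
  2·area = 44  (B↔C swapped to make it positive)
  edge (8, 6)→(16, 4): d=(8,-2) top-left  bias=+0
  edge (16, 4)→(22, 8): d=(6,4) right/bottom  bias=-1
  edge (22, 8)→(8, 6): d=(-14,-2) top-left  bias=+0
    (0,2)@(1, 5): e=[-22,66,0] → ·  [on edge]
    (6,2)@(13, 5): e=[2,18,24] → #
    (7,2)@(15, 5): e=[6,10,28] → #
    (8,2)@(17, 5): e=[10,2,32] → #
    (9,2)@(19, 5): e=[14,-6,36] → ·
    (6,3)@(13, 7): e=[18,30,-4] → ·
    (7,3)@(15, 7): e=[22,22,0] → #  [on edge]
    (9,3)@(19, 7): e=[30,6,8] → #
    (10,3)@(21, 7): e=[34,-2,12] → ·
    (7,4)@(15, 9): e=[38,34,-28] → ·
    (8,4)@(17, 9): e=[42,26,-24] → ·
    (9,4)@(19, 9): e=[46,18,-20] → ·
  covered (6 px):
    · · · · · · · · · · ·
    · · · · · · · · · · ·
    · · · · · · # # # · ·
    · · · · · · · # # # ·
    · · · · · · · · · · ·

Answer: [[6,2],[7,2],[8,2],[7,3],[8,3],[9,3]]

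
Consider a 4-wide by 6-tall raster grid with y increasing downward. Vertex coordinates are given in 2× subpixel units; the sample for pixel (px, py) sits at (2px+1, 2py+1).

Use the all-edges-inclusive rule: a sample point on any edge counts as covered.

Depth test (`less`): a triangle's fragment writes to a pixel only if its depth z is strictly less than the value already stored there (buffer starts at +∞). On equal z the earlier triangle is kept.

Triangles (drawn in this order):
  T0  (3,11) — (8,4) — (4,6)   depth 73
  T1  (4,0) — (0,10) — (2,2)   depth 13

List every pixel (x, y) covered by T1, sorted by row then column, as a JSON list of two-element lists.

T0:
  2·area = 18  (B↔C swapped to make it positive)
  edge (3, 11)→(4, 6): d=(1,-5) inclusive
  edge (4, 6)→(8, 4): d=(4,-2) inclusive
  edge (8, 4)→(3, 11): d=(-5,7) inclusive
    (2,0)@(5, 1): e=[0,-18,36] → .  [on edge]
    (3,2)@(7, 5): e=[14,2,2] → X
    (2,3)@(5, 7): e=[6,6,6] → X
    (3,3)@(7, 7): e=[16,10,-8] → .
    (2,4)@(5, 9): e=[8,14,-4] → .
    (1,5)@(3, 11): e=[0,18,0] → X  [on edge]
    (2,5)@(5, 11): e=[10,22,-14] → .
  covered (3 px):
    . . . .
    . . . .
    . . . X
    . . X .
    . . . .
    . X . .
T1:
  2·area = 12
  edge (4, 0)→(0, 10): d=(-4,10) inclusive
  edge (0, 10)→(2, 2): d=(2,-8) inclusive
  edge (2, 2)→(4, 0): d=(2,-2) inclusive
    (1,0)@(3, 1): e=[6,6,0] → X  [on edge]
    (2,0)@(5, 1): e=[-14,22,4] → .
    (0,1)@(1, 3): e=[18,-6,0] → .  [on edge]
    (1,1)@(3, 3): e=[-2,10,4] → .
    (0,3)@(1, 7): e=[2,2,8] → X
    (1,3)@(3, 7): e=[-18,18,12] → .
    (0,4)@(1, 9): e=[-6,6,12] → .
  covered (2 px):
    . X . .
    . . . .
    . . . .
    X . . .
    . . . .
    . . . .

Answer: [[1,0],[0,3]]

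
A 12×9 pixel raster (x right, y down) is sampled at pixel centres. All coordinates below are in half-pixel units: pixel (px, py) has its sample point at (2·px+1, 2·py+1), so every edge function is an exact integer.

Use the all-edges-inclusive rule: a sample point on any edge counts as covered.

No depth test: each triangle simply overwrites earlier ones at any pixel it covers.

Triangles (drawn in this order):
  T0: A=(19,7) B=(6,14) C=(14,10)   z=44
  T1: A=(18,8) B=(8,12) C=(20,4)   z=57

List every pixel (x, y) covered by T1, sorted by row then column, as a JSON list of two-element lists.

T0:
  2·area = 4  (B↔C swapped to make it positive)
  edge (19, 7)→(14, 10): d=(-5,3) inclusive
  edge (14, 10)→(6, 14): d=(-8,4) inclusive
  edge (6, 14)→(19, 7): d=(13,-7) inclusive
    (9,3)@(19, 7): e=[0,4,0] → █  [on edge]
    (10,3)@(21, 7): e=[-6,-4,14] → ·
    (9,4)@(19, 9): e=[-10,-12,26] → ·
    (4,6)@(9, 13): e=[0,-4,8] → ·  [on edge]
  covered (1 px):
    · · · · · · · · · · · ·
    · · · · · · · · · · · ·
    · · · · · · · · · · · ·
    · · · · · · · · · █ · ·
    · · · · · · · · · · · ·
    · · · · · · · · · · · ·
    · · · · · · · · · · · ·
    · · · · · · · · · · · ·
    · · · · · · · · · · · ·
T1:
  2·area = 32
  edge (18, 8)→(8, 12): d=(-10,4) inclusive
  edge (8, 12)→(20, 4): d=(12,-8) inclusive
  edge (20, 4)→(18, 8): d=(-2,4) inclusive
    (9,2)@(19, 5): e=[26,4,2] → █
    (10,2)@(21, 5): e=[18,20,-6] → ·
    (8,3)@(17, 7): e=[14,12,6] → █
    (9,3)@(19, 7): e=[6,28,-2] → ·
    (6,4)@(13, 9): e=[10,4,18] → █
    (7,4)@(15, 9): e=[2,20,10] → █
    (8,4)@(17, 9): e=[-6,36,2] → ·
    (6,5)@(13, 11): e=[-10,28,14] → ·
    (7,5)@(15, 11): e=[-18,44,6] → ·
  covered (4 px):
    · · · · · · · · · · · ·
    · · · · · · · · · · · ·
    · · · · · · · · · █ · ·
    · · · · · · · · █ · · ·
    · · · · · · █ █ · · · ·
    · · · · · · · · · · · ·
    · · · · · · · · · · · ·
    · · · · · · · · · · · ·
    · · · · · · · · · · · ·

Final: [[9,2],[8,3],[6,4],[7,4]]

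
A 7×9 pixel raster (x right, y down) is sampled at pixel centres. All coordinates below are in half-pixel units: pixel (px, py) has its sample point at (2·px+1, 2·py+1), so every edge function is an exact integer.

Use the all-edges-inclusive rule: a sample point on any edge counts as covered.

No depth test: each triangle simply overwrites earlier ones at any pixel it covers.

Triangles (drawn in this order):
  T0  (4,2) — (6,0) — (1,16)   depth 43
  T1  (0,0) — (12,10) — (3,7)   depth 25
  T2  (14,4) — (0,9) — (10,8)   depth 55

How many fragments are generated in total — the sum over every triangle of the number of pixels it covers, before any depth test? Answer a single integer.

T0:
  2·area = 22
  edge (4, 2)→(6, 0): d=(2,-2) inclusive
  edge (6, 0)→(1, 16): d=(-5,16) inclusive
  edge (1, 16)→(4, 2): d=(3,-14) inclusive
    (2,0)@(5, 1): e=[0,11,11] → █  [on edge]
    (3,0)@(7, 1): e=[4,-21,39] → ·
    (1,1)@(3, 3): e=[0,33,-11] → ·  [on edge]
    (2,1)@(5, 3): e=[4,1,17] → █
    (3,1)@(7, 3): e=[8,-31,45] → ·
    (0,2)@(1, 5): e=[0,55,-33] → ·  [on edge]
    (2,2)@(5, 5): e=[8,-9,23] → ·
    (1,3)@(3, 7): e=[8,13,1] → █
    (2,3)@(5, 7): e=[12,-19,29] → ·
    (1,4)@(3, 9): e=[12,3,7] → █
    (2,4)@(5, 9): e=[16,-29,35] → ·
    (1,5)@(3, 11): e=[16,-7,13] → ·
  covered (4 px):
    · · █ · · · ·
    · · █ · · · ·
    · · · · · · ·
    · █ · · · · ·
    · █ · · · · ·
    · · · · · · ·
    · · · · · · ·
    · · · · · · ·
    · · · · · · ·
T1:
  2·area = 54
  edge (0, 0)→(12, 10): d=(12,10) inclusive
  edge (12, 10)→(3, 7): d=(-9,-3) inclusive
  edge (3, 7)→(0, 0): d=(-3,-7) inclusive
    (0,0)@(1, 1): e=[2,48,4] → █
    (1,0)@(3, 1): e=[-18,54,18] → ·
    (0,1)@(1, 3): e=[26,30,-2] → ·
    (1,1)@(3, 3): e=[6,36,12] → █
    (2,1)@(5, 3): e=[-14,42,26] → ·
    (1,2)@(3, 5): e=[30,18,6] → █
    (2,2)@(5, 5): e=[10,24,20] → █
    (3,2)@(7, 5): e=[-10,30,34] → ·
    (1,3)@(3, 7): e=[54,0,0] → █  [on edge]
    (3,3)@(7, 7): e=[14,12,28] → █
    (4,3)@(9, 7): e=[-6,18,42] → ·
    (1,4)@(3, 9): e=[78,-18,-6] → ·
    (4,4)@(9, 9): e=[18,0,36] → █  [on edge]
  covered (8 px):
    █ · · · · · ·
    · █ · · · · ·
    · █ █ · · · ·
    · █ █ █ · · ·
    · · · · █ · ·
    · · · · · · ·
    · · · · · · ·
    · · · · · · ·
    · · · · · · ·
T2:
  2·area = 36  (B↔C swapped to make it positive)
  edge (14, 4)→(10, 8): d=(-4,4) inclusive
  edge (10, 8)→(0, 9): d=(-10,1) inclusive
  edge (0, 9)→(14, 4): d=(14,-5) inclusive
    (6,2)@(13, 5): e=[0,27,9] → █  [on edge]
    (3,3)@(7, 7): e=[16,13,7] → █
    (4,3)@(9, 7): e=[8,11,17] → █
    (5,3)@(11, 7): e=[0,9,27] → █  [on edge]
    (6,3)@(13, 7): e=[-8,7,37] → ·
    (3,4)@(7, 9): e=[8,-7,35] → ·
    (4,4)@(9, 9): e=[0,-9,45] → ·  [on edge]
    (5,4)@(11, 9): e=[-8,-11,55] → ·
    (3,5)@(7, 11): e=[0,-27,63] → ·  [on edge]
    (2,6)@(5, 13): e=[0,-45,81] → ·  [on edge]
    (1,7)@(3, 15): e=[0,-63,99] → ·  [on edge]
    (0,8)@(1, 17): e=[0,-81,117] → ·  [on edge]
  covered (4 px):
    · · · · · · ·
    · · · · · · ·
    · · · · · · █
    · · · █ █ █ ·
    · · · · · · ·
    · · · · · · ·
    · · · · · · ·
    · · · · · · ·
    · · · · · · ·

Answer: 16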